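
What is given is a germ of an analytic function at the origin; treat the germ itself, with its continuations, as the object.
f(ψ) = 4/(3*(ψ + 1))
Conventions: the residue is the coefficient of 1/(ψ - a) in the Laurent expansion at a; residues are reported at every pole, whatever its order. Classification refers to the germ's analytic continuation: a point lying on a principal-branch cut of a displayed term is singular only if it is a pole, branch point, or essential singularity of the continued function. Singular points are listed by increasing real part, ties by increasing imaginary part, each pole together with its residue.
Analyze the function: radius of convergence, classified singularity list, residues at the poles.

Radius of convergence at 0: 1.
At -1: a pole of order 1; residue 4/3.

Denominator factor (ψ + 1): pole of order 1 at -1, modulus 1.
The radius of convergence is the smallest modulus among the singular points: 1.
At the order-1 pole -1 set g(ψ) = (ψ - (-1))*f(ψ) = 4/3.
Simple pole: residue = g(a) at a = -1, which is 4/3.


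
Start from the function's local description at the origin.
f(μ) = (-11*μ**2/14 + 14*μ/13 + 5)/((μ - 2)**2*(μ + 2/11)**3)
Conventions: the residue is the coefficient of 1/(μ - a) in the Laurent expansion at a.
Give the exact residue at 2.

At the order-2 pole 2 set g(μ) = (μ - (2))^2*f(μ) = (-11*μ**2/14 + 14*μ/13 + 5)/(μ + 2/11)**3.
Order-2 pole: residue = g'(a); g'(2) = -7345789/10063872, so the residue is -7345789/10063872.

The residue is -7345789/10063872.


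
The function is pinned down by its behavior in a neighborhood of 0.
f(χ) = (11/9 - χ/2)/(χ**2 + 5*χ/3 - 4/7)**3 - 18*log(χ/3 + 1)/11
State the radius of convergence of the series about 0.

Denominator factor (χ**2 + 5*χ/3 - 4/7)^3: discriminant 319/63, real irrational roots -5/6 + (1/42)*sqrt(2233) and -5/6 - (1/42)*sqrt(2233); poles of order 3, moduli -5/6 + (1/42)*sqrt(2233) and 5/6 + (1/42)*sqrt(2233).
Branch term (-18/11)*log(1 - χ/(-3)): its argument vanishes at χ = -3, a logarithmic branch point, modulus 3.
The radius of convergence is the smallest modulus among the singular points: -5/6 + (1/42)*sqrt(2233).

The radius of convergence is -5/6 + (1/42)*sqrt(2233).


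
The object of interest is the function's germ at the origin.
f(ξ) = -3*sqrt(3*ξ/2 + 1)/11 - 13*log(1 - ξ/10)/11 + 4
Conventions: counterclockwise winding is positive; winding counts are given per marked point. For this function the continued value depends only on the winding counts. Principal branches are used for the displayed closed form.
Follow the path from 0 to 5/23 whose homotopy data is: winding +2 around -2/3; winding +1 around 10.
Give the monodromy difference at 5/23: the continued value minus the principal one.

The rational part is single-valued and drops out of the difference; each branch term changes only by its own monodromy.
(-13/11)*log(1 - ξ/(10)): each positive loop around 10 adds 2*pi*i to the log, so winding +1 contributes (-13/11)*(1)*2*pi*i = -(26/11)*pi*i.
(-3/11)*sqrt(1 - ξ/(-2/3)): winding +2 is even, the square root returns to the same sheet, contribution 0.
Summing the contributions at ξ = 5/23 gives -(26/11)*pi*i.

Continued minus principal equals -(26/11)*pi*i.


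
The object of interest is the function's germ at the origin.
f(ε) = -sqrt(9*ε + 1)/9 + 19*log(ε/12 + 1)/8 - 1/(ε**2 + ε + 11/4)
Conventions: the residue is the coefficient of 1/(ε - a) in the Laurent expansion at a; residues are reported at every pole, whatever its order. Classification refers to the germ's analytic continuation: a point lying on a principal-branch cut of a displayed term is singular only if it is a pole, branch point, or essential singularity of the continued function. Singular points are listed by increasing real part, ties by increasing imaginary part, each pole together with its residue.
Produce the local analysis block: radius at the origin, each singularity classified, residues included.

Radius of convergence at 0: 1/9.
At -12: a logarithmic branch point.
At (-1/2) - ((1/2)*sqrt(10))*i: a pole of order 1; residue -((1/10)*sqrt(10))*i.
At (-1/2) + ((1/2)*sqrt(10))*i: a pole of order 1; residue ((1/10)*sqrt(10))*i.
At -1/9: an algebraic (square-root) branch point.

Denominator factor (ε**2 + ε + 11/4): discriminant -10, complex-conjugate roots (-1/2) + ((1/2)*sqrt(10))*i and (-1/2) - ((1/2)*sqrt(10))*i; poles of order 1, moduli (1/2)*sqrt(11) and (1/2)*sqrt(11).
Branch term (-1/9)*sqrt(1 - ε/(-1/9)): its argument vanishes at ε = -1/9, a square-root branch point, modulus 1/9.
Branch term (19/8)*log(1 - ε/(-12)): its argument vanishes at ε = -12, a logarithmic branch point, modulus 12.
The radius of convergence is the smallest modulus among the singular points: 1/9.
The branch terms are analytic at (-1/2) - ((1/2)*sqrt(10))*i and contribute nothing to the residue; only the rational part matters.
The factor ε**2 + ε + 11/4 splits as (ε - a)(ε - a') with a = (-1/2) - ((1/2)*sqrt(10))*i, a' = (-1/2) + ((1/2)*sqrt(10))*i. At the order-1 pole a set g(ε) = (ε - a)*(rational part) = [-1] / (ε - a').
Simple pole: residue = g(a) at a = (-1/2) - ((1/2)*sqrt(10))*i, which is -((1/10)*sqrt(10))*i.
The branch terms are analytic at (-1/2) + ((1/2)*sqrt(10))*i and contribute nothing to the residue; only the rational part matters.
The factor ε**2 + ε + 11/4 splits as (ε - a)(ε - a') with a = (-1/2) + ((1/2)*sqrt(10))*i, a' = (-1/2) - ((1/2)*sqrt(10))*i. At the order-1 pole a set g(ε) = (ε - a)*(rational part) = [-1] / (ε - a').
Simple pole: residue = g(a) at a = (-1/2) + ((1/2)*sqrt(10))*i, which is ((1/10)*sqrt(10))*i.
List the singular points by increasing real part (a conjugate pair: the negative imaginary part first).


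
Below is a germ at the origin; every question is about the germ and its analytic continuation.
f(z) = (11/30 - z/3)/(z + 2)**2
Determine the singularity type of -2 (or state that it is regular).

The point is a pole of order 2.

The denominator factor z + 2 vanishes at -2 and appears to the power 2; the numerator there equals 31/30, nonzero, and no other factor vanishes.
Hence a pole whose order is the multiplicity, 2.


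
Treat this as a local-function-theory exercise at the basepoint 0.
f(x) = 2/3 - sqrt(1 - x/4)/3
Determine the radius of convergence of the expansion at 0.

The radius of convergence is 4.

Branch term (-1/3)*sqrt(1 - x/(4)): its argument vanishes at x = 4, a square-root branch point, modulus 4.
The radius of convergence is the smallest modulus among the singular points: 4.


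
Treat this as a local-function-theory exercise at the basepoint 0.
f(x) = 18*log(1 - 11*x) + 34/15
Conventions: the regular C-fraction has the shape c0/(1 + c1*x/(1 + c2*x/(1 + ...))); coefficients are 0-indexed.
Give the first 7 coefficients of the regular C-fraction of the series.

The regular C-fraction coefficients are [34/15, 1485/17, -3157/34, -187/1722, -4642/861, -3157/2110, -4224/1055].

Taylor coefficients (expand at 0): a_0 = 34/15, a_1 = -198, a_2 = -1089, a_3 = -7986, a_4 = -131769/2, a_5 = -2898918/5, a_6 = -5314683.
c0 = a_0 = 34/15. Peel one level at a time: if S = 1 + c*x/S' with S'(0) = 1, then c is the x-coefficient of S and S' = c*x/(S - 1).
S_1 = c0/f = 1 + (1485/17)*x + (4688145/578)*x^2 + ...; c1 = 1485/17.
S_2 = c1*x/(S_1 - 1) = 1 + (-3157/34)*x + (-121/12)*x^2 + ...; c2 = -3157/34.
S_3 = c2*x/(S_2 - 1) = 1 + (-187/1722)*x + (-434027/741321)*x^2 + ...; c3 = -187/1722.
S_4 = c3*x/(S_3 - 1) = 1 + (-4642/861)*x + (-121/15)*x^2 + ...; c4 = -4642/861.
S_5 = c4*x/(S_4 - 1) = 1 + (-3157/2110)*x + (-6667584/1113025)*x^2 + ...; c5 = -3157/2110.
S_6 = c5*x/(S_5 - 1) = 1 + (-4224/1055)*x + ...; c6 = -4224/1055.


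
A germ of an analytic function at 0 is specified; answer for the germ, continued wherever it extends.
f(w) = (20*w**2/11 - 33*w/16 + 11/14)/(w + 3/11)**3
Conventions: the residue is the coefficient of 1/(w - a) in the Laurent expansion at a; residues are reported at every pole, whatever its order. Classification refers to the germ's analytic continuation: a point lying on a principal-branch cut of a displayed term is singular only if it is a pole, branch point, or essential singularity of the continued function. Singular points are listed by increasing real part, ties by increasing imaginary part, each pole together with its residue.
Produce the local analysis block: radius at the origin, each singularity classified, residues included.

Denominator factor (w + 3/11)^3: pole of order 3 at -3/11, modulus 3/11.
The radius of convergence is the smallest modulus among the singular points: 3/11.
At the order-3 pole -3/11 set g(w) = (w - (-3/11))^3*f(w) = 20*w**2/11 - 33*w/16 + 11/14.
Order-3 pole: residue = g''(a)/2; g''(-3/11) = 40/11, so the residue is 20/11.

Radius of convergence at 0: 3/11.
At -3/11: a pole of order 3; residue 20/11.


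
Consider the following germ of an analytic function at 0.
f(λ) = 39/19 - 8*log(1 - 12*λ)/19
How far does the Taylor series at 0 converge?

Branch term (-8/19)*log(1 - λ/(1/12)): its argument vanishes at λ = 1/12, a logarithmic branch point, modulus 1/12.
The radius of convergence is the smallest modulus among the singular points: 1/12.

The radius of convergence is 1/12.


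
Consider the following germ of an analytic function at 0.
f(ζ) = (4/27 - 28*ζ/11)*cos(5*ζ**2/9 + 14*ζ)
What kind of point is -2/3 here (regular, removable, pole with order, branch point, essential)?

There is no denominator, hence no pole anywhere.
The factor cos(5*ζ**2/9 + 14*ζ) is entire.
So the germ continues analytically to -2/3.

The point is a regular point.


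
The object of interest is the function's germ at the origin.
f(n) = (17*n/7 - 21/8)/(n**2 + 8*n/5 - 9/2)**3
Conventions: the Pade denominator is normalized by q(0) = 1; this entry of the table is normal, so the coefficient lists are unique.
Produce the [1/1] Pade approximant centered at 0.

The Pade approximant has numerator coefficients [7/243, -338977/3980340]; denominator coefficients [1, -7249/2340].

Taylor coefficients needed (expand at 0): a_0 = 7/243, a_1 = 104/25515, a_2 = 14498/1148175.
Write the denominator as Q(n) = 1 + q1*n. Requiring Q*f - P = O(n^3) with deg P <= 1 kills the coefficients of n^2..n^2 in Q*f:
  n^2: a_2 + q1*a_1 = 0, i.e. 14498/1148175 + (104/25515)*q1 = 0.
Solving this linear system: q1 = -7249/2340.
The numerator is Q*f truncated at degree 1: P0 = a_0 = 7/243; P1 = a_1 + q1*a_0 = -338977/3980340.


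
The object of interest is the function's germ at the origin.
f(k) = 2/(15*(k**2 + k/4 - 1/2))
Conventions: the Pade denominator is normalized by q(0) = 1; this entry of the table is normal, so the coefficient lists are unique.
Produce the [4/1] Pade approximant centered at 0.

Taylor coefficients needed (expand at 0): a_0 = -4/15, a_1 = -2/15, a_2 = -3/5, a_3 = -17/30, a_4 = -89/60, a_5 = -15/8.
Write the denominator as Q(k) = 1 + q1*k. Requiring Q*f - P = O(k^6) with deg P <= 4 kills the coefficients of k^5..k^5 in Q*f:
  k^5: a_5 + q1*a_4 = 0, i.e. -15/8 + (-89/60)*q1 = 0.
Solving this linear system: q1 = -225/178.
The numerator is Q*f truncated at degree 4: P0 = a_0 = -4/15; P1 = a_1 + q1*a_0 = 272/1335; P2 = a_2 + q1*a_1 = -192/445; P3 = a_3 + q1*a_2 = 256/1335; P4 = a_4 + q1*a_3 = -1024/1335.

The Pade approximant has numerator coefficients [-4/15, 272/1335, -192/445, 256/1335, -1024/1335]; denominator coefficients [1, -225/178].


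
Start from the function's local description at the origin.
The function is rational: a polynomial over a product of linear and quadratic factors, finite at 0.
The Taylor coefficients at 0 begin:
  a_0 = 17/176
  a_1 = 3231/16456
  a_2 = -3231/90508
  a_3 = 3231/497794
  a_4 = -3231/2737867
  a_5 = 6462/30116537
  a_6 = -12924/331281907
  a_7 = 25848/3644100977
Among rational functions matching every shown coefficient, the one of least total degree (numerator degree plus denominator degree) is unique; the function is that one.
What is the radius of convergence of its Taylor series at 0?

The radius of convergence is 11/2.

No rational of total degree below 2 reproduces all 8 coefficients; solving the [1/1] Pade equations on them gives f(n) = (20*n/17 + 17/32)/(n + 11/2), whose expansion matches every shown term.
Denominator factor (n + 11/2): pole of order 1 at -11/2, modulus 11/2.
The radius of convergence is the smallest modulus among the singular points: 11/2.


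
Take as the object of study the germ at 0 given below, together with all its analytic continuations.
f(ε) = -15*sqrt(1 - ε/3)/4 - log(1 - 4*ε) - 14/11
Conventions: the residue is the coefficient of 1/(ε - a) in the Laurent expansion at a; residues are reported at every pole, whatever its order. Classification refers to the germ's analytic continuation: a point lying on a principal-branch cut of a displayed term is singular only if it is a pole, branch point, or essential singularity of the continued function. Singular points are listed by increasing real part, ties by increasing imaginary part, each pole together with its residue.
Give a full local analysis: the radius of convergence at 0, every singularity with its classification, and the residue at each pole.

Radius of convergence at 0: 1/4.
At 1/4: a logarithmic branch point.
At 3: an algebraic (square-root) branch point.

Branch term (-1)*log(1 - ε/(1/4)): its argument vanishes at ε = 1/4, a logarithmic branch point, modulus 1/4.
Branch term (-15/4)*sqrt(1 - ε/(3)): its argument vanishes at ε = 3, a square-root branch point, modulus 3.
The radius of convergence is the smallest modulus among the singular points: 1/4.
List the singular points by increasing real part (a conjugate pair: the negative imaginary part first).


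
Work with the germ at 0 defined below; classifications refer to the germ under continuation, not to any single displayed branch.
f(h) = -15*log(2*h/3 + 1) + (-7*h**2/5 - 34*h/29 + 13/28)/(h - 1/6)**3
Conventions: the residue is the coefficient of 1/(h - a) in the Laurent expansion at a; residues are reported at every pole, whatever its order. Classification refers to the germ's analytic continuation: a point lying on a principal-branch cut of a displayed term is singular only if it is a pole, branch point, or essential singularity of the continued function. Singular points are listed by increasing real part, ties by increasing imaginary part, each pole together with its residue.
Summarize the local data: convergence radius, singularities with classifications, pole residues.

Radius of convergence at 0: 1/6.
At -3/2: a logarithmic branch point.
At 1/6: a pole of order 3; residue -7/5.

Denominator factor (h - 1/6)^3: pole of order 3 at 1/6, modulus 1/6.
Branch term (-15)*log(1 - h/(-3/2)): its argument vanishes at h = -3/2, a logarithmic branch point, modulus 3/2.
The radius of convergence is the smallest modulus among the singular points: 1/6.
The branch term is analytic at 1/6 and contributes nothing to the residue; only the rational part matters.
At the order-3 pole 1/6 set g(h) = (h - (1/6))^3*(rational part) = -7*h**2/5 - 34*h/29 + 13/28.
Order-3 pole: residue = g''(a)/2; g''(1/6) = -14/5, so the residue is -7/5.
List the singular points by increasing real part (a conjugate pair: the negative imaginary part first).


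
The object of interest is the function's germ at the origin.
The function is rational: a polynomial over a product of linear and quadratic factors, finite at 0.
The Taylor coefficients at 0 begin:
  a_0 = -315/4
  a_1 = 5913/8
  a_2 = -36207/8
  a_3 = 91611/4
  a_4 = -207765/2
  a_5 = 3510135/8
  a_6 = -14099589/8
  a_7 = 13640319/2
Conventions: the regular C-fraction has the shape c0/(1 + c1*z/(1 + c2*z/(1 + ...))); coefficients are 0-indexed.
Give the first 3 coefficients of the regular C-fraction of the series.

Taylor coefficients (read off): a_0 = -315/4, a_1 = 5913/8, a_2 = -36207/8.
c0 = a_0 = -315/4. Peel one level at a time: if S = 1 + c*z/S' with S'(0) = 1, then c is the z-coefficient of S and S' = c*z/(S - 1).
S_1 = c0/f = 1 + (657/70)*z + (150039/4900)*z^2 + ...; c1 = 657/70.
S_2 = c1*z/(S_1 - 1) = 1 + (-16671/5110)*z + ...; c2 = -16671/5110.

The regular C-fraction coefficients are [-315/4, 657/70, -16671/5110].


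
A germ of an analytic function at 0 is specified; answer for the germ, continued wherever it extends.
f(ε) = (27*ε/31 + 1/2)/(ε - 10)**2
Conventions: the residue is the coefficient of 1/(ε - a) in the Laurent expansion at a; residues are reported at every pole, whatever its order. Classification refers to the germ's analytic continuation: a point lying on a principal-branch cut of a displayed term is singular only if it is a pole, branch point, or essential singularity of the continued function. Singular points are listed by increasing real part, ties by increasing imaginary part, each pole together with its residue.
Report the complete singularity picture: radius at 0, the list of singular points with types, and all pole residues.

Radius of convergence at 0: 10.
At 10: a pole of order 2; residue 27/31.

Denominator factor (ε - 10)^2: pole of order 2 at 10, modulus 10.
The radius of convergence is the smallest modulus among the singular points: 10.
At the order-2 pole 10 set g(ε) = (ε - (10))^2*f(ε) = 27*ε/31 + 1/2.
Order-2 pole: residue = g'(a); g'(10) = 27/31, so the residue is 27/31.


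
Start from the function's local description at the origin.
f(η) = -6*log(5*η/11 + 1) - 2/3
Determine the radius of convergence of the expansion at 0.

The radius of convergence is 11/5.

Branch term (-6)*log(1 - η/(-11/5)): its argument vanishes at η = -11/5, a logarithmic branch point, modulus 11/5.
The radius of convergence is the smallest modulus among the singular points: 11/5.


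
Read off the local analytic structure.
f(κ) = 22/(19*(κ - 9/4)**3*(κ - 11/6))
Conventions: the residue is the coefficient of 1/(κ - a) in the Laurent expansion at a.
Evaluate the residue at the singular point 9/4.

The residue is 38016/2375.

At the order-3 pole 9/4 set g(κ) = (κ - (9/4))^3*f(κ) = 22/(19*(κ - 11/6)).
Order-3 pole: residue = g''(a)/2; g''(9/4) = 76032/2375, so the residue is 38016/2375.


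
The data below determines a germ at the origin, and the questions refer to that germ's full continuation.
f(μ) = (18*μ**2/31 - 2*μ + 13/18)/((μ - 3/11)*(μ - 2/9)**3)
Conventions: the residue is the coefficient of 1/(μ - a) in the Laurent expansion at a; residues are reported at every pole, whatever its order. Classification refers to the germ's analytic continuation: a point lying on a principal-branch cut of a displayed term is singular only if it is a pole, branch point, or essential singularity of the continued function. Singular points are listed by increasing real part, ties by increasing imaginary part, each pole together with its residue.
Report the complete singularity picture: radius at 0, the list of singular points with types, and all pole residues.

Denominator factor (μ - 3/11): pole of order 1 at 3/11, modulus 3/11.
Denominator factor (μ - 2/9)^3: pole of order 3 at 2/9, modulus 2/9.
The radius of convergence is the smallest modulus among the singular points: 2/9.
At the order-3 pole 2/9 set g(μ) = (μ - (2/9))^3*f(μ) = (18*μ**2/31 - 2*μ + 13/18)/(μ - 3/11).
Order-3 pole: residue = g''(a)/2; g''(2/9) = -13232241/3875, so the residue is -13232241/7750.
At the order-1 pole 3/11 set g(μ) = (μ - (3/11))*f(μ) = (18*μ**2/31 - 2*μ + 13/18)/(μ - 2/9)**3.
Simple pole: residue = g(a) at a = 3/11, which is 13232241/7750.
List the singular points by increasing real part (a conjugate pair: the negative imaginary part first).

Radius of convergence at 0: 2/9.
At 2/9: a pole of order 3; residue -13232241/7750.
At 3/11: a pole of order 1; residue 13232241/7750.


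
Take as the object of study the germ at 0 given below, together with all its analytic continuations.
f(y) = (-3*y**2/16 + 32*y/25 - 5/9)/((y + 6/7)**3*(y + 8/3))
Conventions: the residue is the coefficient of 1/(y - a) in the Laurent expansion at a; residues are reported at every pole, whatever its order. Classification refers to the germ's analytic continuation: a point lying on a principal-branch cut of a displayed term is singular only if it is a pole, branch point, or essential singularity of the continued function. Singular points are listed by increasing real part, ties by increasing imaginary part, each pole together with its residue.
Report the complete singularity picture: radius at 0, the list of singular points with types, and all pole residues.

Denominator factor (y + 6/7)^3: pole of order 3 at -6/7, modulus 6/7.
Denominator factor (y + 8/3): pole of order 1 at -8/3, modulus 8/3.
The radius of convergence is the smallest modulus among the singular points: 6/7.
At the order-1 pole -8/3 set g(y) = (y - (-8/3))*f(y) = (-3*y**2/16 + 32*y/25 - 5/9)/(y + 6/7)**3.
Simple pole: residue = g(a) at a = -8/3, which is 1227597/1371800.
At the order-3 pole -6/7 set g(y) = (y - (-6/7))^3*f(y) = (-3*y**2/16 + 32*y/25 - 5/9)/(y + 8/3).
Order-3 pole: residue = g''(a)/2; g''(-6/7) = -1227597/685900, so the residue is -1227597/1371800.
List the singular points by increasing real part (a conjugate pair: the negative imaginary part first).

Radius of convergence at 0: 6/7.
At -8/3: a pole of order 1; residue 1227597/1371800.
At -6/7: a pole of order 3; residue -1227597/1371800.


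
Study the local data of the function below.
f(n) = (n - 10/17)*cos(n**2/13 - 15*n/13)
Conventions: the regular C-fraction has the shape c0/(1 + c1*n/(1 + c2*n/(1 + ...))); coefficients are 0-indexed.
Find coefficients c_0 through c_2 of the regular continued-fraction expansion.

The regular C-fraction coefficients are [-10/17, 17/10, -60091/28730].

Taylor coefficients (expand at 0): a_0 = -10/17, a_1 = 1, a_2 = 1125/2873.
c0 = a_0 = -10/17. Peel one level at a time: if S = 1 + c*n/S' with S'(0) = 1, then c is the n-coefficient of S and S' = c*n/(S - 1).
S_1 = c0/f = 1 + (17/10)*n + (60091/16900)*n^2 + ...; c1 = 17/10.
S_2 = c1*n/(S_1 - 1) = 1 + (-60091/28730)*n + ...; c2 = -60091/28730.


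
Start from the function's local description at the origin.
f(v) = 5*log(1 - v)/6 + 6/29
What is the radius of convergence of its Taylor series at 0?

Branch term (5/6)*log(1 - v/(1)): its argument vanishes at v = 1, a logarithmic branch point, modulus 1.
The radius of convergence is the smallest modulus among the singular points: 1.

The radius of convergence is 1.


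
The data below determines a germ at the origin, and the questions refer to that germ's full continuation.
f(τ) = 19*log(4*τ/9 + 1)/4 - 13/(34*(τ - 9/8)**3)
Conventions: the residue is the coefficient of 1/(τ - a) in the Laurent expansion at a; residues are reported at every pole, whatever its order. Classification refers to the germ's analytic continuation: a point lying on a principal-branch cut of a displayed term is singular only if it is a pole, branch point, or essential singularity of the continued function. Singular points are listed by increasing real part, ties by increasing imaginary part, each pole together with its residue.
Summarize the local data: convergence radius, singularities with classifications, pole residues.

Radius of convergence at 0: 9/8.
At -9/4: a logarithmic branch point.
At 9/8: a pole of order 3; residue 0.

Denominator factor (τ - 9/8)^3: pole of order 3 at 9/8, modulus 9/8.
Branch term (19/4)*log(1 - τ/(-9/4)): its argument vanishes at τ = -9/4, a logarithmic branch point, modulus 9/4.
The radius of convergence is the smallest modulus among the singular points: 9/8.
The branch term is analytic at 9/8 and contributes nothing to the residue; only the rational part matters.
At the order-3 pole 9/8 set g(τ) = (τ - (9/8))^3*(rational part) = -13/34.
Order-3 pole: residue = g''(a)/2; g''(9/8) = 0, so the residue is 0.
List the singular points by increasing real part (a conjugate pair: the negative imaginary part first).


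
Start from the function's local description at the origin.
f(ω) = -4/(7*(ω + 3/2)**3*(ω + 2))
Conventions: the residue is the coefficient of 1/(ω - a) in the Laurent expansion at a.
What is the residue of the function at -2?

The residue is 32/7.

At the order-1 pole -2 set g(ω) = (ω - (-2))*f(ω) = -4/(7*(ω + 3/2)**3).
Simple pole: residue = g(a) at a = -2, which is 32/7.


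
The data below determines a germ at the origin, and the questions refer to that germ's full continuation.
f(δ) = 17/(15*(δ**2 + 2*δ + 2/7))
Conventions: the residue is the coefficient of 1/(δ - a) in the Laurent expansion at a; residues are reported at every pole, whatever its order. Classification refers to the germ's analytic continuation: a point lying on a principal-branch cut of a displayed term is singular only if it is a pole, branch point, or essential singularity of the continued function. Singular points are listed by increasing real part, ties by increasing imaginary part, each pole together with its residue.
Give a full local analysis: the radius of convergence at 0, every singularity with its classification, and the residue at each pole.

Denominator factor (δ**2 + 2*δ + 2/7): discriminant 20/7, real irrational roots -1 + (1/7)*sqrt(35) and -1 - (1/7)*sqrt(35); poles of order 1, moduli 1 - (1/7)*sqrt(35) and 1 + (1/7)*sqrt(35).
The radius of convergence is the smallest modulus among the singular points: 1 - (1/7)*sqrt(35).
The factor δ**2 + 2*δ + 2/7 splits as (δ - a)(δ - a') with a = -1 - (1/7)*sqrt(35), a' = -1 + (1/7)*sqrt(35). At the order-1 pole a set g(δ) = (δ - a)*f(δ) = [17/15] / (δ - a').
Simple pole: residue = g(a) at a = -1 - (1/7)*sqrt(35), which is -(17/150)*sqrt(35).
The factor δ**2 + 2*δ + 2/7 splits as (δ - a)(δ - a') with a = -1 + (1/7)*sqrt(35), a' = -1 - (1/7)*sqrt(35). At the order-1 pole a set g(δ) = (δ - a)*f(δ) = [17/15] / (δ - a').
Simple pole: residue = g(a) at a = -1 + (1/7)*sqrt(35), which is (17/150)*sqrt(35).
List the singular points by increasing real part (a conjugate pair: the negative imaginary part first).

Radius of convergence at 0: 1 - (1/7)*sqrt(35).
At -1 - (1/7)*sqrt(35): a pole of order 1; residue -(17/150)*sqrt(35).
At -1 + (1/7)*sqrt(35): a pole of order 1; residue (17/150)*sqrt(35).


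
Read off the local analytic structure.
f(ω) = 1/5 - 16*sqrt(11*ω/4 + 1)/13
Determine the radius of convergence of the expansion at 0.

Branch term (-16/13)*sqrt(1 - ω/(-4/11)): its argument vanishes at ω = -4/11, a square-root branch point, modulus 4/11.
The radius of convergence is the smallest modulus among the singular points: 4/11.

The radius of convergence is 4/11.


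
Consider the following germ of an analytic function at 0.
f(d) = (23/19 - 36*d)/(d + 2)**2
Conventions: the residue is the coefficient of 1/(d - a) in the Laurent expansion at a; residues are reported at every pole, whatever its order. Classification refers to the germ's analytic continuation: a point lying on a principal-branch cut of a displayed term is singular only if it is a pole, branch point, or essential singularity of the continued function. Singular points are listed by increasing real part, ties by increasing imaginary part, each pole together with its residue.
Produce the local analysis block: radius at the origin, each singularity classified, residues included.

Denominator factor (d + 2)^2: pole of order 2 at -2, modulus 2.
The radius of convergence is the smallest modulus among the singular points: 2.
At the order-2 pole -2 set g(d) = (d - (-2))^2*f(d) = 23/19 - 36*d.
Order-2 pole: residue = g'(a); g'(-2) = -36, so the residue is -36.

Radius of convergence at 0: 2.
At -2: a pole of order 2; residue -36.


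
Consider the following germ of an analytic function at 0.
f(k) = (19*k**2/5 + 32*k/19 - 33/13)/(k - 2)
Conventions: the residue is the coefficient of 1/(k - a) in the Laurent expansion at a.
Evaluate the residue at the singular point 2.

The residue is 19797/1235.

At the order-1 pole 2 set g(k) = (k - (2))*f(k) = 19*k**2/5 + 32*k/19 - 33/13.
Simple pole: residue = g(a) at a = 2, which is 19797/1235.


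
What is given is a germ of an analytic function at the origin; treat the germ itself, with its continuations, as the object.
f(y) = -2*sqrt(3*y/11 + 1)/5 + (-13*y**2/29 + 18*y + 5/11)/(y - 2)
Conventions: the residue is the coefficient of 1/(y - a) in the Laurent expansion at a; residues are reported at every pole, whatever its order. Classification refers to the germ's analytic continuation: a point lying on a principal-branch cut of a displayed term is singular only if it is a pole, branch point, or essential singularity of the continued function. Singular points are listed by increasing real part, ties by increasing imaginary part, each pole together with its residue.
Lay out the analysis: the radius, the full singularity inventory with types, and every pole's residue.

Denominator factor (y - 2): pole of order 1 at 2, modulus 2.
Branch term (-2/5)*sqrt(1 - y/(-11/3)): its argument vanishes at y = -11/3, a square-root branch point, modulus 11/3.
The radius of convergence is the smallest modulus among the singular points: 2.
The branch term is analytic at 2 and contributes nothing to the residue; only the rational part matters.
At the order-1 pole 2 set g(y) = (y - (2))*(rational part) = -13*y**2/29 + 18*y + 5/11.
Simple pole: residue = g(a) at a = 2, which is 11057/319.
List the singular points by increasing real part (a conjugate pair: the negative imaginary part first).

Radius of convergence at 0: 2.
At -11/3: an algebraic (square-root) branch point.
At 2: a pole of order 1; residue 11057/319.


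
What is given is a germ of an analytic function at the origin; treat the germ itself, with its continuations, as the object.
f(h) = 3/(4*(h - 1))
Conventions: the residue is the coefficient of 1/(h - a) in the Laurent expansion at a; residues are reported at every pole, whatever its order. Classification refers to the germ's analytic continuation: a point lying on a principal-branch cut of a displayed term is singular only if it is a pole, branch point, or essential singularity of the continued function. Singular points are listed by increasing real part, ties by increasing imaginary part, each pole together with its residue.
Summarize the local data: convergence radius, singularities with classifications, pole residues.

Radius of convergence at 0: 1.
At 1: a pole of order 1; residue 3/4.

Denominator factor (h - 1): pole of order 1 at 1, modulus 1.
The radius of convergence is the smallest modulus among the singular points: 1.
At the order-1 pole 1 set g(h) = (h - (1))*f(h) = 3/4.
Simple pole: residue = g(a) at a = 1, which is 3/4.


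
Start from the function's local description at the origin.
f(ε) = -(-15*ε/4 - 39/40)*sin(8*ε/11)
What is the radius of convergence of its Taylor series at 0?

The factor -sin(8*ε/11) is entire and contributes no finite singular point.
The polynomial part has no poles.
No finite singular points: the Taylor series at 0 converges everywhere.

The radius of convergence is infinite.


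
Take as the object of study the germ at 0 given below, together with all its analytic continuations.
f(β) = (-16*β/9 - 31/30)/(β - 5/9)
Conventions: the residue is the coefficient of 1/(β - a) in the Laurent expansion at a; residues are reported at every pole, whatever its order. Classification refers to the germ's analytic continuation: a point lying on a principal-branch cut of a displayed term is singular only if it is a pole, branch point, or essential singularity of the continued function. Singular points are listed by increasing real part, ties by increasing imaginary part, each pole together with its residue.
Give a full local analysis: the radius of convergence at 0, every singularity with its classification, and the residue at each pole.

Radius of convergence at 0: 5/9.
At 5/9: a pole of order 1; residue -1637/810.

Denominator factor (β - 5/9): pole of order 1 at 5/9, modulus 5/9.
The radius of convergence is the smallest modulus among the singular points: 5/9.
At the order-1 pole 5/9 set g(β) = (β - (5/9))*f(β) = -16*β/9 - 31/30.
Simple pole: residue = g(a) at a = 5/9, which is -1637/810.


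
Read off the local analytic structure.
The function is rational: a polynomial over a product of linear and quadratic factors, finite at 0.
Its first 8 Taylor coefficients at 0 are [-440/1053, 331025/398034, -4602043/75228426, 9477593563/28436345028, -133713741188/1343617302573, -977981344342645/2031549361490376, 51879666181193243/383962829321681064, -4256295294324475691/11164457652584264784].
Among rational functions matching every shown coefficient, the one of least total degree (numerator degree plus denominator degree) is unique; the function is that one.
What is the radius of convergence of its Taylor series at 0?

No rational of total degree below 6 reproduces all 8 coefficients; solving the [2/4] Pade equations on them gives f(γ) = (8*γ**2/15 + 7*γ/8 - 22/39)/((γ**2 - 10*γ/7 + 6/5)*(γ**2 + 11*γ/6 + 9/8)), whose expansion matches every shown term.
Denominator factor (γ**2 - 10*γ/7 + 6/5): discriminant -676/245, complex-conjugate roots (5/7) + ((13/35)*sqrt(5))*i and (5/7) - ((13/35)*sqrt(5))*i; poles of order 1, moduli (1/5)*sqrt(30) and (1/5)*sqrt(30).
Denominator factor (γ**2 + 11*γ/6 + 9/8): discriminant -41/36, complex-conjugate roots (-11/12) + ((1/12)*sqrt(41))*i and (-11/12) - ((1/12)*sqrt(41))*i; poles of order 1, moduli (3/4)*sqrt(2) and (3/4)*sqrt(2).
The radius of convergence is the smallest modulus among the singular points: (3/4)*sqrt(2).

The radius of convergence is (3/4)*sqrt(2).


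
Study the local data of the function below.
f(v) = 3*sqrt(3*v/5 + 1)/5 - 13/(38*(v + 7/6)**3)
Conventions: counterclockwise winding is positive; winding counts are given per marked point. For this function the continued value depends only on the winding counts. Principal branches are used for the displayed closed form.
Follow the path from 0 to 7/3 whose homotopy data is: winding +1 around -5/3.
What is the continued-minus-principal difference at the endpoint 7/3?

Continued minus principal equals -(12/25)*sqrt(15).

The rational part is single-valued and drops out of the difference; each branch term changes only by its own monodromy.
(3/5)*sqrt(1 - v/(-5/3)): winding +1 is odd, the square root flips sign, contributing -2*(3/5)*sqrt(1 - (7/3)/(-5/3)) = -2*(3/5)*sqrt(12/5) = -(12/25)*sqrt(15).
Summing the contributions at v = 7/3 gives -(12/25)*sqrt(15).


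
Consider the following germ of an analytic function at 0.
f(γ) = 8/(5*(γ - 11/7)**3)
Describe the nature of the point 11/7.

The denominator factor γ - 11/7 vanishes at 11/7 and appears to the power 3; the numerator there equals 8/5, nonzero, and no other factor vanishes.
Hence a pole whose order is the multiplicity, 3.

The point is a pole of order 3.


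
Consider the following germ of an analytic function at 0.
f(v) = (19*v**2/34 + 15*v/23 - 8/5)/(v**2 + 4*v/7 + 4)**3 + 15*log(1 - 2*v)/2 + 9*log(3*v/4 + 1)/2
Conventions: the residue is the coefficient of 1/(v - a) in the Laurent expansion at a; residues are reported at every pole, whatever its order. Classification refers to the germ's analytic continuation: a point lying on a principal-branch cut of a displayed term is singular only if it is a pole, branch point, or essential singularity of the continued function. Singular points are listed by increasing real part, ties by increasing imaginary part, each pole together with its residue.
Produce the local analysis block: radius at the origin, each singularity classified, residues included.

Denominator factor (v**2 + 4*v/7 + 4)^3: discriminant -768/49, complex-conjugate roots (-2/7) + ((8/7)*sqrt(3))*i and (-2/7) - ((8/7)*sqrt(3))*i; poles of order 3, moduli 2 and 2.
Branch term (9/2)*log(1 - v/(-4/3)): its argument vanishes at v = -4/3, a logarithmic branch point, modulus 4/3.
Branch term (15/2)*log(1 - v/(1/2)): its argument vanishes at v = 1/2, a logarithmic branch point, modulus 1/2.
The radius of convergence is the smallest modulus among the singular points: 1/2.
The branch terms are analytic at (-2/7) - ((8/7)*sqrt(3))*i and contribute nothing to the residue; only the rational part matters.
The factor v**2 + 4*v/7 + 4 splits as (v - a)(v - a') with a = (-2/7) - ((8/7)*sqrt(3))*i, a' = (-2/7) + ((8/7)*sqrt(3))*i. At the order-3 pole a set g(v) = (v - a)^3*(rational part) = [19*v**2/34 + 15*v/23 - 8/5] / (v - a')^3.
Order-3 pole: residue = g''(a)/2; g''((-2/7) - ((8/7)*sqrt(3))*i) = -((30527/4239360)*sqrt(3))*i, so the residue is -((30527/8478720)*sqrt(3))*i.
The branch terms are analytic at (-2/7) + ((8/7)*sqrt(3))*i and contribute nothing to the residue; only the rational part matters.
The factor v**2 + 4*v/7 + 4 splits as (v - a)(v - a') with a = (-2/7) + ((8/7)*sqrt(3))*i, a' = (-2/7) - ((8/7)*sqrt(3))*i. At the order-3 pole a set g(v) = (v - a)^3*(rational part) = [19*v**2/34 + 15*v/23 - 8/5] / (v - a')^3.
Order-3 pole: residue = g''(a)/2; g''((-2/7) + ((8/7)*sqrt(3))*i) = ((30527/4239360)*sqrt(3))*i, so the residue is ((30527/8478720)*sqrt(3))*i.
List the singular points by increasing real part (a conjugate pair: the negative imaginary part first).

Radius of convergence at 0: 1/2.
At -4/3: a logarithmic branch point.
At (-2/7) - ((8/7)*sqrt(3))*i: a pole of order 3; residue -((30527/8478720)*sqrt(3))*i.
At (-2/7) + ((8/7)*sqrt(3))*i: a pole of order 3; residue ((30527/8478720)*sqrt(3))*i.
At 1/2: a logarithmic branch point.


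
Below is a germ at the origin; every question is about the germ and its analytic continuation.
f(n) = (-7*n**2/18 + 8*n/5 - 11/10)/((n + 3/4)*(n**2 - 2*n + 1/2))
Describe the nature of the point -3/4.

The point is a pole of order 1.

The denominator factor n + 3/4 vanishes at -3/4 and appears to the power 1; the numerator there equals -403/160, nonzero, and no other factor vanishes.
Hence a pole whose order is the multiplicity, 1.


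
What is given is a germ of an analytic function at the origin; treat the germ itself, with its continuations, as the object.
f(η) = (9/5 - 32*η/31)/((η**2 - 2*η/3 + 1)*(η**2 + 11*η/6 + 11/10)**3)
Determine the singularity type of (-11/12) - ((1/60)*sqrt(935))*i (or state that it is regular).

The denominator factor η**2 + 11*η/6 + 11/10 vanishes at (-11/12) - ((1/60)*sqrt(935))*i and appears to the power 3; the numerator there equals (1277/465) + ((8/465)*sqrt(935))*i, nonzero, and no other factor vanishes.
Hence a pole whose order is the multiplicity, 3.

The point is a pole of order 3.


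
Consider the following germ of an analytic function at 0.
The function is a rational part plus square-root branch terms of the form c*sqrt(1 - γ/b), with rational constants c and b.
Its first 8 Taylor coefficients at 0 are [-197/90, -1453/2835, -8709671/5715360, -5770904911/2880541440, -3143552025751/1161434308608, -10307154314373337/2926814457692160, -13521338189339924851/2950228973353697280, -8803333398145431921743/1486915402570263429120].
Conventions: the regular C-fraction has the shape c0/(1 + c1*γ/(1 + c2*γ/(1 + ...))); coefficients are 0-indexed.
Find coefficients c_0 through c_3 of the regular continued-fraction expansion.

Taylor coefficients (read off): a_0 = -197/90, a_1 = -1453/2835, a_2 = -8709671/5715360, a_3 = -5770904911/2880541440.
c0 = a_0 = -197/90. Peel one level at a time: if S = 1 + c*γ/S' with S'(0) = 1, then c is the γ-coefficient of S and S' = c*γ/(S - 1).
S_1 = c0/f = 1 + (-2906/12411)*γ + (-58543993/91278768)*γ^2 + ...; c1 = -2906/12411.
S_2 = c1*γ/(S_1 - 1) = 1 + (-175631979/64117984)*γ + (10662098661/2161878016)*γ^2 + ...; c2 = -175631979/64117984.
S_3 = c2*γ/(S_2 - 1) = 1 + (213087450051/118350499936)*γ + ...; c3 = 213087450051/118350499936.

The regular C-fraction coefficients are [-197/90, -2906/12411, -175631979/64117984, 213087450051/118350499936].


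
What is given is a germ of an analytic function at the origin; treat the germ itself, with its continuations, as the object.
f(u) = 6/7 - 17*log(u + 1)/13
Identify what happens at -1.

The term (-17/13)*log(1 - u/(-1)) has argument 1 - -1/(-1) = 0 at -1: a logarithmic (infinitely-sheeted) branch point; the remaining terms are analytic or single-valued there.

The point is a logarithmic branch point.


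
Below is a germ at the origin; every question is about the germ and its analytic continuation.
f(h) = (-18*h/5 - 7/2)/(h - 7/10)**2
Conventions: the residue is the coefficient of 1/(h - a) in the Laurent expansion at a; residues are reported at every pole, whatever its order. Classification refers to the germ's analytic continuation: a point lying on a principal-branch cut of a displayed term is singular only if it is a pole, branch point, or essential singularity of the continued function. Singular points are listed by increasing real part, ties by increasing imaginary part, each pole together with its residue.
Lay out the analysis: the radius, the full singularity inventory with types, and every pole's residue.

Denominator factor (h - 7/10)^2: pole of order 2 at 7/10, modulus 7/10.
The radius of convergence is the smallest modulus among the singular points: 7/10.
At the order-2 pole 7/10 set g(h) = (h - (7/10))^2*f(h) = -18*h/5 - 7/2.
Order-2 pole: residue = g'(a); g'(7/10) = -18/5, so the residue is -18/5.

Radius of convergence at 0: 7/10.
At 7/10: a pole of order 2; residue -18/5.
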